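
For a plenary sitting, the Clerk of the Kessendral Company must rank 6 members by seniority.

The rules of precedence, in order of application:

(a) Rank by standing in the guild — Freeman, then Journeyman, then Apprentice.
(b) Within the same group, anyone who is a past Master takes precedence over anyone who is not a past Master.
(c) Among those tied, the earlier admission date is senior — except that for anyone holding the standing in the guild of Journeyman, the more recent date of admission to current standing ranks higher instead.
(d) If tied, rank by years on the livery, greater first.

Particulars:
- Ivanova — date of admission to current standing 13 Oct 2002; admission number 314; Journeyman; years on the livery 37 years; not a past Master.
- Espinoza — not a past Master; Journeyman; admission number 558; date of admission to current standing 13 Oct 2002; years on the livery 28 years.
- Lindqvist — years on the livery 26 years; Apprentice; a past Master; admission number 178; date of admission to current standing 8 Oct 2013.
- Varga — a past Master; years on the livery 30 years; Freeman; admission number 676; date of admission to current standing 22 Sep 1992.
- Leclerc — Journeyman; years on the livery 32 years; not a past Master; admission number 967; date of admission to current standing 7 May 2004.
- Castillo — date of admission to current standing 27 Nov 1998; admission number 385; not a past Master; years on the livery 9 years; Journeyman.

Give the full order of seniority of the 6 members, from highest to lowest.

Varga, Leclerc, Ivanova, Espinoza, Castillo, Lindqvist

By standing in the guild: Varga (Freeman); then Leclerc, Ivanova, Espinoza and Castillo (Journeyman); then Lindqvist (Apprentice).
Leclerc, Ivanova, Espinoza and Castillo are each not a past Master, so the next rule applies.
Among Leclerc, Ivanova, Espinoza and Castillo, by date of admission to current standing (later first) (reversed rule for this group): Leclerc (7 May 2004) before Ivanova and Espinoza (13 Oct 2002) before Castillo (27 Nov 1998).
Among Ivanova and Espinoza, by years on the livery (higher first): Ivanova (37 years) before Espinoza (28 years).
Full order: Varga, Leclerc, Ivanova, Espinoza, Castillo, Lindqvist.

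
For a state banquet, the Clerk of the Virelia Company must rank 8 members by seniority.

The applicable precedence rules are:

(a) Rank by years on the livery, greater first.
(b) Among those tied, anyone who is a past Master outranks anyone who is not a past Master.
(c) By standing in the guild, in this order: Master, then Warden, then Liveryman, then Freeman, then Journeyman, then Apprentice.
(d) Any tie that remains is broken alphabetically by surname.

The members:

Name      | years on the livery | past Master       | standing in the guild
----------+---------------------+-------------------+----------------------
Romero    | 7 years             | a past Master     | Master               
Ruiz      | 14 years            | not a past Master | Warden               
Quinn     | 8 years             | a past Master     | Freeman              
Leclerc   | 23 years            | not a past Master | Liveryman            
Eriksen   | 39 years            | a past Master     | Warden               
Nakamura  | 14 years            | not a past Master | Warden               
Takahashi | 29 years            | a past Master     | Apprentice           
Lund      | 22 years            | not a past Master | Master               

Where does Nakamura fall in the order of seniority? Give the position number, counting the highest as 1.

5

By years on the livery (higher first): Eriksen (39 years); then Takahashi (29 years); then Leclerc (23 years); then Lund (22 years); then Nakamura and Ruiz (both 14 years); then Quinn (8 years); then Romero (7 years).
Nakamura and Ruiz are each not a past Master, so the next rule applies.
Nakamura and Ruiz are each Warden, so the next rule applies.
Among Nakamura and Ruiz, alphabetically by surname: Nakamura before Ruiz.
Order: Eriksen, Takahashi, Leclerc, Lund, Nakamura, Ruiz, Quinn, Romero. So position 5.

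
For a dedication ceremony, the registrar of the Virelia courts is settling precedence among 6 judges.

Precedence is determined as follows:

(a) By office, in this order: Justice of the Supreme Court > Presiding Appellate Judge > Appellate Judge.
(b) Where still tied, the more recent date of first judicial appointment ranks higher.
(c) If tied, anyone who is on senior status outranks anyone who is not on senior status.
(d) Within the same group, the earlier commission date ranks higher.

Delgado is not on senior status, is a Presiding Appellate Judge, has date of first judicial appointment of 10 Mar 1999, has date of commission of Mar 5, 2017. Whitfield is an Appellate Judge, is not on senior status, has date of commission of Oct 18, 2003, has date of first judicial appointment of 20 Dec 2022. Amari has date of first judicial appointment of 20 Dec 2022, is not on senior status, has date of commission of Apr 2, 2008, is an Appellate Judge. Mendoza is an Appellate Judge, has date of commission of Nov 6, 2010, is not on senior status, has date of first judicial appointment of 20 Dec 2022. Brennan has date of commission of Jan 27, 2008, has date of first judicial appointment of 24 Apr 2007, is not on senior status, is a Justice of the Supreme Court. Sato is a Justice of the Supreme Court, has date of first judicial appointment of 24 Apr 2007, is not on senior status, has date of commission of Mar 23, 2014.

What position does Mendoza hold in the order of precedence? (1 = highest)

6

By office: Brennan and Sato (Justice of the Supreme Court); then Delgado (Presiding Appellate Judge); then Whitfield, Amari and Mendoza (Appellate Judge).
Brennan and Sato both have date of first judicial appointment 24 Apr 2007, so the next rule applies.
Brennan and Sato are each not on senior status, so the next rule applies.
Among Brennan and Sato, by date of commission (earlier first): Brennan (Jan 27, 2008) before Sato (Mar 23, 2014).
Whitfield, Amari and Mendoza all have date of first judicial appointment 20 Dec 2022, so the next rule applies.
Whitfield, Amari and Mendoza are each not on senior status, so the next rule applies.
Among Whitfield, Amari and Mendoza, by date of commission (earlier first): Whitfield (Oct 18, 2003) before Amari (Apr 2, 2008) before Mendoza (Nov 6, 2010).
Order: Brennan, Sato, Delgado, Whitfield, Amari, Mendoza. So position 6.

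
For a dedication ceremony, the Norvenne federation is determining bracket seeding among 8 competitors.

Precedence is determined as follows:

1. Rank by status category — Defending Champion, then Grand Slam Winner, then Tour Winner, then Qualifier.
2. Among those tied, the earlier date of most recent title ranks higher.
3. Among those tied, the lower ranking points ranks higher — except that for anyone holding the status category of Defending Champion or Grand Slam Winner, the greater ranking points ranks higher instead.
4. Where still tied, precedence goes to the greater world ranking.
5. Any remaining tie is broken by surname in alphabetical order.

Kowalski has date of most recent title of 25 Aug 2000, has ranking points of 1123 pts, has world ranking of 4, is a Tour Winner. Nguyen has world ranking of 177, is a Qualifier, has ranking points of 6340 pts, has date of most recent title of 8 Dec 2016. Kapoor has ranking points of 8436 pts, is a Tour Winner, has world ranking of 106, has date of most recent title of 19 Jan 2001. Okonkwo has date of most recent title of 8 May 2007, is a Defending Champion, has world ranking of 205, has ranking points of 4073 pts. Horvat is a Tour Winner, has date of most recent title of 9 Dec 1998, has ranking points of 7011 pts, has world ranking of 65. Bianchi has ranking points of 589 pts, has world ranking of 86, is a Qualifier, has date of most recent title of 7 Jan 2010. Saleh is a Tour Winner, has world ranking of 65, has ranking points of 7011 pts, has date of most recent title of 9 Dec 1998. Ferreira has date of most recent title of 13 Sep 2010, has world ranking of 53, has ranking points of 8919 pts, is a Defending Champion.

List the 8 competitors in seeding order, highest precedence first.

By status category: Okonkwo and Ferreira (Defending Champion); then Horvat, Saleh, Kowalski and Kapoor (Tour Winner); then Bianchi and Nguyen (Qualifier).
Among Okonkwo and Ferreira, by date of most recent title (earlier first): Okonkwo (8 May 2007) before Ferreira (13 Sep 2010).
Among Horvat, Saleh, Kowalski and Kapoor, by date of most recent title (earlier first): Horvat and Saleh (9 Dec 1998) before Kowalski (25 Aug 2000) before Kapoor (19 Jan 2001).
Horvat and Saleh both have ranking points 7011 pts, so the next rule applies.
Horvat and Saleh both have world ranking 65, so the next rule applies.
Among Horvat and Saleh, alphabetically by surname: Horvat before Saleh.
Among Bianchi and Nguyen, by date of most recent title (earlier first): Bianchi (7 Jan 2010) before Nguyen (8 Dec 2016).
Full order: Okonkwo, Ferreira, Horvat, Saleh, Kowalski, Kapoor, Bianchi, Nguyen.

Okonkwo, Ferreira, Horvat, Saleh, Kowalski, Kapoor, Bianchi, Nguyen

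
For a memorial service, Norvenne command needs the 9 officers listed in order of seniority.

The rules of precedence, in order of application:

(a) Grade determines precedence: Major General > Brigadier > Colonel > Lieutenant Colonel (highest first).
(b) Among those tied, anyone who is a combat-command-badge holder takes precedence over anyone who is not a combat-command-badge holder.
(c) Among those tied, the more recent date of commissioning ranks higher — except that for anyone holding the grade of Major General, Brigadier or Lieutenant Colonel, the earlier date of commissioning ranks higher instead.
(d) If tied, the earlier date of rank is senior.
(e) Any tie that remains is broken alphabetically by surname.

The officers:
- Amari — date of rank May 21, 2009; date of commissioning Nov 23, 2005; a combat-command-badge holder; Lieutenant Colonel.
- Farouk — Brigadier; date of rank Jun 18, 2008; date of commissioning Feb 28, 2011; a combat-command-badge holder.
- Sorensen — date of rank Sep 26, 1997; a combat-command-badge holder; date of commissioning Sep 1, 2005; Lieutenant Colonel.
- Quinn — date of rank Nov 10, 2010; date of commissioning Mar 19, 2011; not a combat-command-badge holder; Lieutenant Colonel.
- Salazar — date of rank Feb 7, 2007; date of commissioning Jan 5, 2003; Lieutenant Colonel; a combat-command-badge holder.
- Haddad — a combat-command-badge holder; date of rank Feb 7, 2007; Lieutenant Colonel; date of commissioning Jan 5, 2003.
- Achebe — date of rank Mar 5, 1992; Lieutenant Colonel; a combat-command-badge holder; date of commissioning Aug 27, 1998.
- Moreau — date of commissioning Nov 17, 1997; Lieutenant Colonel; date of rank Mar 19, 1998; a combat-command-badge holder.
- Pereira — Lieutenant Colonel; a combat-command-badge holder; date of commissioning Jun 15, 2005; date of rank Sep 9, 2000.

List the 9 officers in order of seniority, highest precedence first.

By grade: Farouk (Brigadier); then Moreau, Achebe, Haddad, Salazar, Pereira, Sorensen, Amari and Quinn (Lieutenant Colonel).
Among Moreau, Achebe, Haddad, Salazar, Pereira, Sorensen, Amari and Quinn, a combat-command-badge holder before not a combat-command-badge holder: Moreau, Achebe, Haddad, Salazar, Pereira, Sorensen and Amari (a combat-command-badge holder) before Quinn (not a combat-command-badge holder).
Among Moreau, Achebe, Haddad, Salazar, Pereira, Sorensen and Amari, by date of commissioning (earlier first) (reversed rule for this group): Moreau (Nov 17, 1997) before Achebe (Aug 27, 1998) before Haddad and Salazar (Jan 5, 2003) before Pereira (Jun 15, 2005) before Sorensen (Sep 1, 2005) before Amari (Nov 23, 2005).
Haddad and Salazar both have date of rank Feb 7, 2007, so the next rule applies.
Among Haddad and Salazar, alphabetically by surname: Haddad before Salazar.
Full order: Farouk, Moreau, Achebe, Haddad, Salazar, Pereira, Sorensen, Amari, Quinn.

Farouk, Moreau, Achebe, Haddad, Salazar, Pereira, Sorensen, Amari, Quinn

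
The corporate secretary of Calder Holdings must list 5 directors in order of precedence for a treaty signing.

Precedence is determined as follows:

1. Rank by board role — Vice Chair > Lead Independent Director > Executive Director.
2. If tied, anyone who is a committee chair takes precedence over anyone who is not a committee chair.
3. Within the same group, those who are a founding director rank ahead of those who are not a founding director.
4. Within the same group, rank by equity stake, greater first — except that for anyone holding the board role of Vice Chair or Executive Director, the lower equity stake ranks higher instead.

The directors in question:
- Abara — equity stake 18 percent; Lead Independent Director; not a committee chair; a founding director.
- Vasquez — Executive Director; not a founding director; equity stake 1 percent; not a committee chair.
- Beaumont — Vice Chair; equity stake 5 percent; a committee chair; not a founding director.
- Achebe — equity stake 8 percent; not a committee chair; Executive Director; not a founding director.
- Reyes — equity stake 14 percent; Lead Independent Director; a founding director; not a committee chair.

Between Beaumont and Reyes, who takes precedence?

By board role: Beaumont (Vice Chair); then Abara and Reyes (Lead Independent Director); then Vasquez and Achebe (Executive Director).
Abara and Reyes are each not a committee chair, so the next rule applies.
Abara and Reyes are each a founding director, so the next rule applies.
Among Abara and Reyes, by equity stake (higher first): Abara (18 percent) before Reyes (14 percent).
Vasquez and Achebe are each not a committee chair, so the next rule applies.
Vasquez and Achebe are each not a founding director, so the next rule applies.
Among Vasquez and Achebe, by equity stake (lower first) (reversed rule for this group): Vasquez (1 percent) before Achebe (8 percent).
So Beaumont takes precedence.

Beaumont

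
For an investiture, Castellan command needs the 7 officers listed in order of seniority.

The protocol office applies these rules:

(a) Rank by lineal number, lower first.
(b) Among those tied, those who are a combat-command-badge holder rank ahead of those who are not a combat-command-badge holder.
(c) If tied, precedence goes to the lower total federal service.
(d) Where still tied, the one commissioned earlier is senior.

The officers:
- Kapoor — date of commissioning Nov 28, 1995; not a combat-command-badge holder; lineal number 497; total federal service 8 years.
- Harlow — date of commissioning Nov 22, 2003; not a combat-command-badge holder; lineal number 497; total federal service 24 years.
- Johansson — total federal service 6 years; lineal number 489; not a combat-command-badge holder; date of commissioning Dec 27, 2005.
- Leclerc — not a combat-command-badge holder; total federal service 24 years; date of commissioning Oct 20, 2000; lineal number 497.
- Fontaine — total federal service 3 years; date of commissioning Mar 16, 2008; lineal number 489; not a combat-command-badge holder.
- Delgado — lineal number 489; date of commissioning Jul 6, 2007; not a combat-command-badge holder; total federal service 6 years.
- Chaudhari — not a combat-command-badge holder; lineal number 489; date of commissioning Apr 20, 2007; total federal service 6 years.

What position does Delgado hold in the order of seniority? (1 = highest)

4

By lineal number (lower first): Fontaine, Johansson, Chaudhari and Delgado (each 489); then Kapoor, Leclerc and Harlow (each 497).
Fontaine, Johansson, Chaudhari and Delgado are each not a combat-command-badge holder, so the next rule applies.
Among Fontaine, Johansson, Chaudhari and Delgado, by total federal service (lower first): Fontaine (3 years) before Johansson, Chaudhari and Delgado (6 years).
Among Johansson, Chaudhari and Delgado, by date of commissioning (earlier first): Johansson (Dec 27, 2005) before Chaudhari (Apr 20, 2007) before Delgado (Jul 6, 2007).
Kapoor, Leclerc and Harlow are each not a combat-command-badge holder, so the next rule applies.
Among Kapoor, Leclerc and Harlow, by total federal service (lower first): Kapoor (8 years) before Leclerc and Harlow (24 years).
Among Leclerc and Harlow, by date of commissioning (earlier first): Leclerc (Oct 20, 2000) before Harlow (Nov 22, 2003).
Order: Fontaine, Johansson, Chaudhari, Delgado, Kapoor, Leclerc, Harlow. So position 4.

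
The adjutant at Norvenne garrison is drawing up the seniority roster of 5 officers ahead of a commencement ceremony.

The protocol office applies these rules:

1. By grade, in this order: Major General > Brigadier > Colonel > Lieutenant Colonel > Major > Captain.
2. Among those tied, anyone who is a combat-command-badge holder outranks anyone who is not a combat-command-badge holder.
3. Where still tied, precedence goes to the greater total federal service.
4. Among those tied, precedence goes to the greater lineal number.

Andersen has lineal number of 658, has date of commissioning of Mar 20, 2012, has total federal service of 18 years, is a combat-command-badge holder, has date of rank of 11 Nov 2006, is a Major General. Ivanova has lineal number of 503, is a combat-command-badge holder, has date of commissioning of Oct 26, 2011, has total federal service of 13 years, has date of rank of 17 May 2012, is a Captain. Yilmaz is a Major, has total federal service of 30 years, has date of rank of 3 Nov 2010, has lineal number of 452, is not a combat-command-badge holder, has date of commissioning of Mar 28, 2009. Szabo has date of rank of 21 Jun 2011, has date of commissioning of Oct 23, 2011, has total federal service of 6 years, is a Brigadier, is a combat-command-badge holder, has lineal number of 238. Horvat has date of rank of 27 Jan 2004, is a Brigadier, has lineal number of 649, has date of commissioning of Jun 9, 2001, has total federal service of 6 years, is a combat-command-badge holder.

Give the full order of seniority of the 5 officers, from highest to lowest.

By grade: Andersen (Major General); then Horvat and Szabo (Brigadier); then Yilmaz (Major); then Ivanova (Captain).
Horvat and Szabo are each a combat-command-badge holder, so the next rule applies.
Horvat and Szabo both have total federal service 6 years, so the next rule applies.
Among Horvat and Szabo, by lineal number (higher first): Horvat (649) before Szabo (238).
Full order: Andersen, Horvat, Szabo, Yilmaz, Ivanova.

Andersen, Horvat, Szabo, Yilmaz, Ivanova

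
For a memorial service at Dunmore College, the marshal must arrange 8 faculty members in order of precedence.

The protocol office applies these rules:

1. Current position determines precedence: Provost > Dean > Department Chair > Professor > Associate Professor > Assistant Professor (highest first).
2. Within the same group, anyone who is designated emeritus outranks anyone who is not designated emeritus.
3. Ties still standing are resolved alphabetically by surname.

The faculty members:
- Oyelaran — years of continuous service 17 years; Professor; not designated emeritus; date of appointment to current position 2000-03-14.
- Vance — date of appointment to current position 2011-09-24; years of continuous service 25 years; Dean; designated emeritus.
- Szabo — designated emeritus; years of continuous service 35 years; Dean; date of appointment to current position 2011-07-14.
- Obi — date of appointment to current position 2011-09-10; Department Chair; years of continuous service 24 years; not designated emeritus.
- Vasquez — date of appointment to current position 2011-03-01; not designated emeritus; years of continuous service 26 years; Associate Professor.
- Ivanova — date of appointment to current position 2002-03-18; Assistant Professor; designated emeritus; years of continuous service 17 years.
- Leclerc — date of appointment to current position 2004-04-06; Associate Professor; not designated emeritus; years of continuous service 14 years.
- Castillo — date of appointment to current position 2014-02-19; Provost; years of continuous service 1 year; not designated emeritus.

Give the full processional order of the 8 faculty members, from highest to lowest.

By current position: Castillo (Provost); then Szabo and Vance (Dean); then Obi (Department Chair); then Oyelaran (Professor); then Leclerc and Vasquez (Associate Professor); then Ivanova (Assistant Professor).
Szabo and Vance are each designated emeritus, so the next rule applies.
Among Szabo and Vance, alphabetically by surname: Szabo before Vance.
Leclerc and Vasquez are each not designated emeritus, so the next rule applies.
Among Leclerc and Vasquez, alphabetically by surname: Leclerc before Vasquez.
Full order: Castillo, Szabo, Vance, Obi, Oyelaran, Leclerc, Vasquez, Ivanova.

Castillo, Szabo, Vance, Obi, Oyelaran, Leclerc, Vasquez, Ivanova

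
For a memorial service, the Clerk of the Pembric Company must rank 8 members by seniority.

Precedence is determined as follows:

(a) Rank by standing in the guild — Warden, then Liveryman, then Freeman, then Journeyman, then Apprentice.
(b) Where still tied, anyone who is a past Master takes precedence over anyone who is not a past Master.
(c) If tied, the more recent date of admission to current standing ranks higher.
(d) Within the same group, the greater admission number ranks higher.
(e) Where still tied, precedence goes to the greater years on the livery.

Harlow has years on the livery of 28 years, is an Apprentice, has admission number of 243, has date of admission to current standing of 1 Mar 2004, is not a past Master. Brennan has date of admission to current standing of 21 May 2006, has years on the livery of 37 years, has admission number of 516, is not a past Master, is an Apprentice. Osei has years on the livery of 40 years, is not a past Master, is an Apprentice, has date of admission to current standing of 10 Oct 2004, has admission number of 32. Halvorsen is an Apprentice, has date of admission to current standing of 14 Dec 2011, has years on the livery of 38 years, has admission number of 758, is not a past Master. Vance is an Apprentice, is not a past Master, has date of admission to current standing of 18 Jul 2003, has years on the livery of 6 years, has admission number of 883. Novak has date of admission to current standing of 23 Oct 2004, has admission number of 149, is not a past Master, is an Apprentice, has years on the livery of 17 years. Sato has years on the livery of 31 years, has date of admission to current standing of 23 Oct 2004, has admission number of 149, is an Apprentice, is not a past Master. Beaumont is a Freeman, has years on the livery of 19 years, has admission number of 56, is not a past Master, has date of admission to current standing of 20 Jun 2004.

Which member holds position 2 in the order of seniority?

Halvorsen

By standing in the guild: Beaumont (Freeman); then Halvorsen, Brennan, Sato, Novak, Osei, Harlow and Vance (Apprentice).
Halvorsen, Brennan, Sato, Novak, Osei, Harlow and Vance are each not a past Master, so the next rule applies.
Among Halvorsen, Brennan, Sato, Novak, Osei, Harlow and Vance, by date of admission to current standing (later first): Halvorsen (14 Dec 2011) before Brennan (21 May 2006) before Sato and Novak (23 Oct 2004) before Osei (10 Oct 2004) before Harlow (1 Mar 2004) before Vance (18 Jul 2003).
Sato and Novak both have admission number 149, so the next rule applies.
Among Sato and Novak, by years on the livery (higher first): Sato (31 years) before Novak (17 years).
Order: Beaumont, Halvorsen, Brennan, Sato, Novak, Osei, Harlow, Vance.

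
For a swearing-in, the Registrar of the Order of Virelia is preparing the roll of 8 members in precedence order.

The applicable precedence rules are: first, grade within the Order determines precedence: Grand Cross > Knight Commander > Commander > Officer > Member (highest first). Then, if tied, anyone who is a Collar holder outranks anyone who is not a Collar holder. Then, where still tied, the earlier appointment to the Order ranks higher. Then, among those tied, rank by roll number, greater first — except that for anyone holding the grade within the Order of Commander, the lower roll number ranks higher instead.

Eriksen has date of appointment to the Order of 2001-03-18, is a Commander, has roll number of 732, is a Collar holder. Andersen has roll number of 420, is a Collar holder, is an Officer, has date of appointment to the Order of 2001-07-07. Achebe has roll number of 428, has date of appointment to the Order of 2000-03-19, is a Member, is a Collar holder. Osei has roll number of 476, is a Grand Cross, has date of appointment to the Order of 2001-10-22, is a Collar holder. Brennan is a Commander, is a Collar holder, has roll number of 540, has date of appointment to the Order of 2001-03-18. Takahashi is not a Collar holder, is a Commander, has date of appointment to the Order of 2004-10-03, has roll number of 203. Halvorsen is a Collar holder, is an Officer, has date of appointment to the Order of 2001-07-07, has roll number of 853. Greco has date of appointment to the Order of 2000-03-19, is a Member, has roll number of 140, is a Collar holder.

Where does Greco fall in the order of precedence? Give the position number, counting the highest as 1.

By grade within the Order: Osei (Grand Cross); then Brennan, Eriksen and Takahashi (Commander); then Halvorsen and Andersen (Officer); then Achebe and Greco (Member).
Among Brennan, Eriksen and Takahashi, a Collar holder before not a Collar holder: Brennan and Eriksen (a Collar holder) before Takahashi (not a Collar holder).
Brennan and Eriksen both have date of appointment to the Order 2001-03-18, so the next rule applies.
Among Brennan and Eriksen, by roll number (lower first) (reversed rule for this group): Brennan (540) before Eriksen (732).
Halvorsen and Andersen are each a Collar holder, so the next rule applies.
Halvorsen and Andersen both have date of appointment to the Order 2001-07-07, so the next rule applies.
Among Halvorsen and Andersen, by roll number (higher first): Halvorsen (853) before Andersen (420).
Achebe and Greco are each a Collar holder, so the next rule applies.
Achebe and Greco both have date of appointment to the Order 2000-03-19, so the next rule applies.
Among Achebe and Greco, by roll number (higher first): Achebe (428) before Greco (140).
Order: Osei, Brennan, Eriksen, Takahashi, Halvorsen, Andersen, Achebe, Greco. So position 8.

8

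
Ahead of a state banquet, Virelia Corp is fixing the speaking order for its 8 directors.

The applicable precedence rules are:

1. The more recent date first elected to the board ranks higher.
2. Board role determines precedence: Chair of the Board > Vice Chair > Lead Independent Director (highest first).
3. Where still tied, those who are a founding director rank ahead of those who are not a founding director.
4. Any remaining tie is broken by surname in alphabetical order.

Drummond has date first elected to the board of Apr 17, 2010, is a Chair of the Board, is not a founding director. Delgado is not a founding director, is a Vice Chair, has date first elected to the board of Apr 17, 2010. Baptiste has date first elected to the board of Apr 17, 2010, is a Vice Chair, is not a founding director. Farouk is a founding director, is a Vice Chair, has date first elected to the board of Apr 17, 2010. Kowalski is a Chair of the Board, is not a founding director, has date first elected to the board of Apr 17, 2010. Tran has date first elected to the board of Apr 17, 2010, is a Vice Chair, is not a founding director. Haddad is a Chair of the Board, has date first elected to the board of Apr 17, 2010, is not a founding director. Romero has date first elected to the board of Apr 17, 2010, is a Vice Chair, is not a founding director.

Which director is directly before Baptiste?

By date first elected to the board (later first): Drummond, Haddad, Kowalski, Farouk, Baptiste, Delgado, Romero and Tran (each Apr 17, 2010).
Among Drummond, Haddad, Kowalski, Farouk, Baptiste, Delgado, Romero and Tran, by board role: Drummond, Haddad and Kowalski (Chair of the Board) before Farouk, Baptiste, Delgado, Romero and Tran (Vice Chair).
Drummond, Haddad and Kowalski are each not a founding director, so the next rule applies.
Among Drummond, Haddad and Kowalski, alphabetically by surname: Drummond before Haddad before Kowalski.
Among Farouk, Baptiste, Delgado, Romero and Tran, a founding director before not a founding director: Farouk (a founding director) before Baptiste, Delgado, Romero and Tran (not a founding director).
Among Baptiste, Delgado, Romero and Tran, alphabetically by surname: Baptiste before Delgado before Romero before Tran.
Order: Drummond, Haddad, Kowalski, Farouk, Baptiste, Delgado, Romero, Tran.

Farouk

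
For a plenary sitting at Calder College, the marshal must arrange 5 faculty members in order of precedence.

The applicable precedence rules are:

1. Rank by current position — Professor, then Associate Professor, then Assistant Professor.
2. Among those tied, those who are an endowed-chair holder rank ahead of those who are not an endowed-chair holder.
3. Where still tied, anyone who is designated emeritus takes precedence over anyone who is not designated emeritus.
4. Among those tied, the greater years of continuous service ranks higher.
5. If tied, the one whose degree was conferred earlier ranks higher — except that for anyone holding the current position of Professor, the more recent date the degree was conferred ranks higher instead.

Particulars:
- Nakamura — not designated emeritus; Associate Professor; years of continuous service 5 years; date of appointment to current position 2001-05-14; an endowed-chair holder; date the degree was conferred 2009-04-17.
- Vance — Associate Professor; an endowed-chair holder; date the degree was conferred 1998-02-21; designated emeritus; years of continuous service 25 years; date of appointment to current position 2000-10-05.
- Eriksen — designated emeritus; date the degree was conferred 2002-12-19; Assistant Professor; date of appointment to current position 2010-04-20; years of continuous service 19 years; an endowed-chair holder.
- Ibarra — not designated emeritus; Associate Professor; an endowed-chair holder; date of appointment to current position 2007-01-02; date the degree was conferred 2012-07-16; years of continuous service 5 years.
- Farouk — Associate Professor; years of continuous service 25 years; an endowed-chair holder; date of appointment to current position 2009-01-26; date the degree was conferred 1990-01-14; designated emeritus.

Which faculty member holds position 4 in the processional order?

Ibarra

By current position: Farouk, Vance, Nakamura and Ibarra (Associate Professor); then Eriksen (Assistant Professor).
Farouk, Vance, Nakamura and Ibarra are each an endowed-chair holder, so the next rule applies.
Among Farouk, Vance, Nakamura and Ibarra, designated emeritus before not designated emeritus: Farouk and Vance (designated emeritus) before Nakamura and Ibarra (not designated emeritus).
Farouk and Vance both have years of continuous service 25 years, so the next rule applies.
Among Farouk and Vance, by date the degree was conferred (earlier first): Farouk (1990-01-14) before Vance (1998-02-21).
Nakamura and Ibarra both have years of continuous service 5 years, so the next rule applies.
Among Nakamura and Ibarra, by date the degree was conferred (earlier first): Nakamura (2009-04-17) before Ibarra (2012-07-16).
Order: Farouk, Vance, Nakamura, Ibarra, Eriksen.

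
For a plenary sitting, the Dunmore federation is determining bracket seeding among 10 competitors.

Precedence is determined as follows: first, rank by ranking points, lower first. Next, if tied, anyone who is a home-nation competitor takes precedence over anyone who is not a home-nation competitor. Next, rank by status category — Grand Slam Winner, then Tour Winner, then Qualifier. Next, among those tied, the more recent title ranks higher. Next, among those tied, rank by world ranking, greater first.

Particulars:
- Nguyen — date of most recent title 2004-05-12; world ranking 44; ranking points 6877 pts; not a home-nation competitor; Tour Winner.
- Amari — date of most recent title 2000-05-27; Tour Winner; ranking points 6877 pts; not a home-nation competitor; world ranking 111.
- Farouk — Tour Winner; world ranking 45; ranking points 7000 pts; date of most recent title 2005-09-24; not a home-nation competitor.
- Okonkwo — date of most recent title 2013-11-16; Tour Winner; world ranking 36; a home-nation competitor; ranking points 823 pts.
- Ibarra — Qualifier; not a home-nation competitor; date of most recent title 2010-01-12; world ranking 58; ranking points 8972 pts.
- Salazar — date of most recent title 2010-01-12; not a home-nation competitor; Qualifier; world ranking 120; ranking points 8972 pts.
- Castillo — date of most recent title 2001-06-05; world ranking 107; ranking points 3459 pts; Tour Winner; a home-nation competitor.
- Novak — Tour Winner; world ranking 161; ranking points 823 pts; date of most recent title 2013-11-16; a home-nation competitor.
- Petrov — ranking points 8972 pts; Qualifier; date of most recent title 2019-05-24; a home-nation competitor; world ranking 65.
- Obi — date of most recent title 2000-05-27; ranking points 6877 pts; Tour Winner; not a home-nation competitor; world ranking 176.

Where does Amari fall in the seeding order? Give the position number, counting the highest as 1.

By ranking points (lower first): Novak and Okonkwo (both 823 pts); then Castillo (3459 pts); then Nguyen, Obi and Amari (each 6877 pts); then Farouk (7000 pts); then Petrov, Salazar and Ibarra (each 8972 pts).
Novak and Okonkwo are each a home-nation competitor, so the next rule applies.
Novak and Okonkwo are each Tour Winner, so the next rule applies.
Novak and Okonkwo both have date of most recent title 2013-11-16, so the next rule applies.
Among Novak and Okonkwo, by world ranking (higher first): Novak (161) before Okonkwo (36).
Nguyen, Obi and Amari are each not a home-nation competitor, so the next rule applies.
Nguyen, Obi and Amari are each Tour Winner, so the next rule applies.
Among Nguyen, Obi and Amari, by date of most recent title (later first): Nguyen (2004-05-12) before Obi and Amari (2000-05-27).
Among Obi and Amari, by world ranking (higher first): Obi (176) before Amari (111).
Among Petrov, Salazar and Ibarra, a home-nation competitor before not a home-nation competitor: Petrov (a home-nation competitor) before Salazar and Ibarra (not a home-nation competitor).
Salazar and Ibarra are each Qualifier, so the next rule applies.
Salazar and Ibarra both have date of most recent title 2010-01-12, so the next rule applies.
Among Salazar and Ibarra, by world ranking (higher first): Salazar (120) before Ibarra (58).
Order: Novak, Okonkwo, Castillo, Nguyen, Obi, Amari, Farouk, Petrov, Salazar, Ibarra. So position 6.

6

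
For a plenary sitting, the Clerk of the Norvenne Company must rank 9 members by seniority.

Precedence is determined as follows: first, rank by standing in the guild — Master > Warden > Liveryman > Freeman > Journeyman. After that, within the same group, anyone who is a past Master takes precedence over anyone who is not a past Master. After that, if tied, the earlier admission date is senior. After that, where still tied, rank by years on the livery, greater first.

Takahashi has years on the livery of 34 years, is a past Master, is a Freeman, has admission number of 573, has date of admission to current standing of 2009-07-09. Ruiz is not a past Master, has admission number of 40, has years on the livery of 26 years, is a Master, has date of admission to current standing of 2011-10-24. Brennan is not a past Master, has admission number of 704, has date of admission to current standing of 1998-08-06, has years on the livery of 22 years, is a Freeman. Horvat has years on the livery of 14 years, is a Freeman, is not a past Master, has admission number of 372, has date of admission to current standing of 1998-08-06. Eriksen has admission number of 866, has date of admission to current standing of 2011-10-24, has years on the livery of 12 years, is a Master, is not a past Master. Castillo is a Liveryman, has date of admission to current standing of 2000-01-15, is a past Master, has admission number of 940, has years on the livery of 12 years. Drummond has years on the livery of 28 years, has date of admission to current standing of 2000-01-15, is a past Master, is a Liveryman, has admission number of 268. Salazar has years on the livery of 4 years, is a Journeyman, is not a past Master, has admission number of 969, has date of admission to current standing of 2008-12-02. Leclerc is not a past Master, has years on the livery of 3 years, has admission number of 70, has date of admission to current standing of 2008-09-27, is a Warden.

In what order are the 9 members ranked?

By standing in the guild: Ruiz and Eriksen (Master); then Leclerc (Warden); then Drummond and Castillo (Liveryman); then Takahashi, Brennan and Horvat (Freeman); then Salazar (Journeyman).
Ruiz and Eriksen are each not a past Master, so the next rule applies.
Ruiz and Eriksen both have date of admission to current standing 2011-10-24, so the next rule applies.
Among Ruiz and Eriksen, by years on the livery (higher first): Ruiz (26 years) before Eriksen (12 years).
Drummond and Castillo are each a past Master, so the next rule applies.
Drummond and Castillo both have date of admission to current standing 2000-01-15, so the next rule applies.
Among Drummond and Castillo, by years on the livery (higher first): Drummond (28 years) before Castillo (12 years).
Among Takahashi, Brennan and Horvat, a past Master before not a past Master: Takahashi (a past Master) before Brennan and Horvat (not a past Master).
Brennan and Horvat both have date of admission to current standing 1998-08-06, so the next rule applies.
Among Brennan and Horvat, by years on the livery (higher first): Brennan (22 years) before Horvat (14 years).
Full order: Ruiz, Eriksen, Leclerc, Drummond, Castillo, Takahashi, Brennan, Horvat, Salazar.

Ruiz, Eriksen, Leclerc, Drummond, Castillo, Takahashi, Brennan, Horvat, Salazar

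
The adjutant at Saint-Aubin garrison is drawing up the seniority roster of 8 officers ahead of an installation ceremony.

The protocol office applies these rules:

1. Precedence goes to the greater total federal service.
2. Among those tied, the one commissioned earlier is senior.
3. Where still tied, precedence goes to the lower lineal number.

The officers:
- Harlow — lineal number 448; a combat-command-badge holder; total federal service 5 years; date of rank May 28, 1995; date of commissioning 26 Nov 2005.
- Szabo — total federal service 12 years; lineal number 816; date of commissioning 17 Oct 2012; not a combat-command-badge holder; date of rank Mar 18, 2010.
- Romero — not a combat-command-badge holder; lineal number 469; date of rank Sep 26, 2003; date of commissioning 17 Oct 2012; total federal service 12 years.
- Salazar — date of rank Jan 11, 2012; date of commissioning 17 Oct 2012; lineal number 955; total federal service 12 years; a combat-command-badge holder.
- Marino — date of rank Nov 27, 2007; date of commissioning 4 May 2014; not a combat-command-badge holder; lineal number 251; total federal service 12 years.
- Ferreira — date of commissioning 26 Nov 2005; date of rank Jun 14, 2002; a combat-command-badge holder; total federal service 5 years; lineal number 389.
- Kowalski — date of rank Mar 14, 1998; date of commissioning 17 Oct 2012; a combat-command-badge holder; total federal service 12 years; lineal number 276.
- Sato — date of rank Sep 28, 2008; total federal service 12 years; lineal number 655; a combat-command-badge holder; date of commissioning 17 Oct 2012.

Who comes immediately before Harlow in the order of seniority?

By total federal service (higher first): Kowalski, Romero, Sato, Szabo, Salazar and Marino (each 12 years); then Ferreira and Harlow (both 5 years).
Among Kowalski, Romero, Sato, Szabo, Salazar and Marino, by date of commissioning (earlier first): Kowalski, Romero, Sato, Szabo and Salazar (17 Oct 2012) before Marino (4 May 2014).
Among Kowalski, Romero, Sato, Szabo and Salazar, by lineal number (lower first): Kowalski (276) before Romero (469) before Sato (655) before Szabo (816) before Salazar (955).
Ferreira and Harlow both have date of commissioning 26 Nov 2005, so the next rule applies.
Among Ferreira and Harlow, by lineal number (lower first): Ferreira (389) before Harlow (448).
Order: Kowalski, Romero, Sato, Szabo, Salazar, Marino, Ferreira, Harlow.

Ferreira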